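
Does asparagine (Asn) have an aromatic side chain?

Phenylalanine (F), tryptophan (W), and tyrosine (Y) have aromatic ring side chains.
Asparagine is not in this group.

No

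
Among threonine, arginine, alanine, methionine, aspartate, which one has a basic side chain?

arginine

K, R, and H are the three residues with basic side chains (ε-amine, guanidinium, and imidazole respectively).
Of the listed options, only arginine belongs to this group.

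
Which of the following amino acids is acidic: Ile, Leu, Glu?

Aspartate (D) and glutamate (E) have carboxylic-acid side chains and are the acidic amino acids.
Of the listed options, only Glu belongs to this group.

Glu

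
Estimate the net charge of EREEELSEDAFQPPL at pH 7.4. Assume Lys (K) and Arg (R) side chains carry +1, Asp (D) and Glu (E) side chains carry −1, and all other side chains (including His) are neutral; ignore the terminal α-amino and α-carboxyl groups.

Positive (K, R): R2 → +1.
Negative (D, E): E1, E3, E4, E5, E8, D9 → −6.
Net charge = (+1) + (−6) = −5.

-5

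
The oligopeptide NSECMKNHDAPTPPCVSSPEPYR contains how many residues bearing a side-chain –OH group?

5

Serine (S), threonine (T), and tyrosine (Y) each carry a hydroxyl group on the side chain.
Matching residues: S2, T12, S17, S18, Y22.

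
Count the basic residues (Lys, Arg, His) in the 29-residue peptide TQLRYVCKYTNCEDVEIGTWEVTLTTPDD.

Matching residues: R4, K8.

2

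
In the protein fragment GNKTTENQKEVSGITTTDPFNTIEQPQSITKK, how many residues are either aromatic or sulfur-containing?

1

Aromatic: F, W, Y. Sulfur-containing: C, M.
Aromatic residues here: F20 (1).
Sulfur-containing residues here: none (0).
The two groups share no amino acid, so total = 1 + 0 = 1.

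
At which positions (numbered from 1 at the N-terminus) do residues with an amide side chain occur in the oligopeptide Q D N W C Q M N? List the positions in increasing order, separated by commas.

1, 3, 6, 8

Only N (asparagine) and Q (glutamine) carry a side-chain carboxamide.
Matching residues: Q1, N3, Q6, N8.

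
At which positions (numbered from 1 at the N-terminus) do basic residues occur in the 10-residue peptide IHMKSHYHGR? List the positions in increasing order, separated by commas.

Lysine (K), arginine (R), and histidine (H) have basic, nitrogen-containing side chains.
Matching residues: H2, K4, H6, H8, R10.

2, 4, 6, 8, 10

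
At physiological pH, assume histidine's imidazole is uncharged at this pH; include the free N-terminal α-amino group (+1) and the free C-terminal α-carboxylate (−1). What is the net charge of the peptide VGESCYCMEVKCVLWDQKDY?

Near pH 7.4, K and R contribute +1 each, D and E contribute −1 each, and every other side chain (His included, as stated) is uncharged.
Positive (K, R): K11, K18 → +2.
Negative (D, E): E3, E9, D16, D19 → −4.
The N-terminus (+1) and C-terminus (−1) cancel.
Net charge = (+2) + (−4) = −2.

-2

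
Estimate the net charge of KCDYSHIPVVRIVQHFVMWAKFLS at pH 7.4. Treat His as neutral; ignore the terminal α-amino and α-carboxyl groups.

The side chains ionized at physiological pH are Lys/Arg (+1) and Asp/Glu (−1); with His treated as neutral, nothing else contributes.
Positive (K, R): K1, R11, K21 → +3.
Negative (D, E): D3 → −1.
Net charge = (+3) + (−1) = +2.

+2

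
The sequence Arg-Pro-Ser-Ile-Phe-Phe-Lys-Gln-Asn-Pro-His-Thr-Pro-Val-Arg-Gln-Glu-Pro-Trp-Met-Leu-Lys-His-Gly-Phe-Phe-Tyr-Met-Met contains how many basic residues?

Lysine (K), arginine (R), and histidine (H) have basic, nitrogen-containing side chains.
Matching residues: Arg1, Lys7, His11, Arg15, Lys22, His23.

6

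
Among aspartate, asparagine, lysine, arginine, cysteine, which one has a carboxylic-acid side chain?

The acidic residues are Asp (D) and Glu (E), whose side chains end in a carboxylate group.
Of the listed options, only aspartate belongs to this group.

aspartate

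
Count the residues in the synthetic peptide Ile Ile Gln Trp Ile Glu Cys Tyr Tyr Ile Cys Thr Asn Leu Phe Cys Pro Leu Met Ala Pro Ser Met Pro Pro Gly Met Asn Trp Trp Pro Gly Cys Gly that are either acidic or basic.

1

Acidic: D, E. Basic: H, K, R.
Acidic residues here: Glu6 (1).
Basic residues here: none (0).
The two groups share no amino acid, so total = 1 + 0 = 1.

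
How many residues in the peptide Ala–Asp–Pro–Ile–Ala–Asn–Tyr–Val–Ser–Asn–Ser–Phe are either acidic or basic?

Acidic: D, E. Basic: H, K, R.
Acidic residues here: Asp2 (1).
Basic residues here: none (0).
The two groups share no amino acid, so total = 1 + 0 = 1.

1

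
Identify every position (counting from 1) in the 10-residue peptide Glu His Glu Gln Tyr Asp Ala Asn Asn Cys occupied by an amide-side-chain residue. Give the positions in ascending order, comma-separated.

Only N (asparagine) and Q (glutamine) carry a side-chain carboxamide.
Matching residues: Gln4, Asn8, Asn9.

4, 8, 9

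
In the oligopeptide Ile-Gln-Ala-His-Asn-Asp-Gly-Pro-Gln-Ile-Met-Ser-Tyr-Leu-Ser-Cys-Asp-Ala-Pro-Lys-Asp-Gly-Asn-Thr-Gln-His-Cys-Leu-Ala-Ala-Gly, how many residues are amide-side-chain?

Only N (asparagine) and Q (glutamine) carry a side-chain carboxamide.
Matching residues: Gln2, Asn5, Gln9, Asn23, Gln25.

5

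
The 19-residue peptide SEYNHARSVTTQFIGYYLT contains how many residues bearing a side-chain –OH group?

8

The –OH-bearing residues are Ser, Thr (aliphatic alcohols), and Tyr (phenol).
Matching residues: S1, Y3, S8, T10, T11, Y16, Y17, T19.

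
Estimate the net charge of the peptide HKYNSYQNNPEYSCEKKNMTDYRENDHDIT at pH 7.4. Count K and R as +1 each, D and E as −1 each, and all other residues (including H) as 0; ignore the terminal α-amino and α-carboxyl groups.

Positive (K, R): K2, K16, K17, R23 → +4.
Negative (D, E): E11, E15, D21, E24, D26, D28 → −6.
Net charge = (+4) + (−6) = −2.

-2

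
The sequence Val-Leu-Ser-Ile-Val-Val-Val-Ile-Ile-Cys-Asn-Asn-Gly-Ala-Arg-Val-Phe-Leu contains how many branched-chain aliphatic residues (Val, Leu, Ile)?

10

Matching residues: Val1, Leu2, Ile4, Val5, Val6, Val7, Ile8, Ile9, Val16, Leu18.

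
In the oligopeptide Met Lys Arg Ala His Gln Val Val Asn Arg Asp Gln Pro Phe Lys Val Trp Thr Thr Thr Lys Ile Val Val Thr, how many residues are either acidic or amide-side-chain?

4

Acidic: D, E. Amide-side-chain: N, Q.
Acidic residues here: Asp11 (1).
Amide-side-chain residues here: Gln6, Asn9, Gln12 (3).
The two groups share no amino acid, so total = 1 + 3 = 4.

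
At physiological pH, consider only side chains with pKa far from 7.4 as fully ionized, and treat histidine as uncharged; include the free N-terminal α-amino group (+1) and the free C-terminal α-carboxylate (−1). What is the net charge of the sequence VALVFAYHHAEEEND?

-4

The side chains ionized at physiological pH are Lys/Arg (+1) and Asp/Glu (−1); with His treated as neutral, nothing else contributes.
Positive (K, R): none → +0.
Negative (D, E): E11, E12, E13, D15 → −4.
The N-terminus (+1) and C-terminus (−1) cancel.
Net charge = (+0) + (−4) = −4.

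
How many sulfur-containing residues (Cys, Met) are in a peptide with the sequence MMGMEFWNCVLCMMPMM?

Matching residues: M1, M2, M4, C9, C12, M13, M14, M16, M17.

9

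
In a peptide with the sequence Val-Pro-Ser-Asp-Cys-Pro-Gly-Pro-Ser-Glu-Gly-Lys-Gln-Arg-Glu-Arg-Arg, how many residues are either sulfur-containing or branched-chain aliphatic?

Sulfur-containing: C, M. Branched-chain aliphatic: I, L, V.
Sulfur-containing residues here: Cys5 (1).
Branched-chain aliphatic residues here: Val1 (1).
The two groups share no amino acid, so total = 1 + 1 = 2.

2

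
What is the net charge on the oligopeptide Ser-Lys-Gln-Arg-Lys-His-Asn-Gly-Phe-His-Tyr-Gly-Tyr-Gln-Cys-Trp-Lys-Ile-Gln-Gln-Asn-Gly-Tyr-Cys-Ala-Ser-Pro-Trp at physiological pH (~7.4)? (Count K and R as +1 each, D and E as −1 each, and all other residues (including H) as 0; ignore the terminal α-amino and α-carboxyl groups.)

+4

Positive (K, R): Lys2, Arg4, Lys5, Lys17 → +4.
Negative (D, E): none → −0.
Net charge = (+4) + (−0) = +4.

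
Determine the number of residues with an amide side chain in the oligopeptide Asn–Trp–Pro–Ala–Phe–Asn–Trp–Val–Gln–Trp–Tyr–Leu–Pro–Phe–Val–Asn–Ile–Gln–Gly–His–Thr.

5

Asparagine (N) and glutamine (Q) have uncharged amide side chains.
Matching residues: Asn1, Asn6, Gln9, Asn16, Gln18.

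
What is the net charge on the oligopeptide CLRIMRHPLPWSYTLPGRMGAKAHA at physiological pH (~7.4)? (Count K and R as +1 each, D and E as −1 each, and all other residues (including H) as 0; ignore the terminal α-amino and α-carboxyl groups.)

+4

Positive (K, R): R3, R6, R18, K22 → +4.
Negative (D, E): none → −0.
Net charge = (+4) + (−0) = +4.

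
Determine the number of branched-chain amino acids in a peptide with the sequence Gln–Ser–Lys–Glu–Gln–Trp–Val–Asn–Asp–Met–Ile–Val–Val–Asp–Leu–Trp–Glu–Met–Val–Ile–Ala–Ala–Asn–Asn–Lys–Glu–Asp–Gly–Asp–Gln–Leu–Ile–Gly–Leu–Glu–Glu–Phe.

The BCAAs are Val, Leu, and Ile — aliphatic side chains with a branch point.
Matching residues: Val7, Ile11, Val12, Val13, Leu15, Val19, Ile20, Leu31, Ile32, Leu34.

10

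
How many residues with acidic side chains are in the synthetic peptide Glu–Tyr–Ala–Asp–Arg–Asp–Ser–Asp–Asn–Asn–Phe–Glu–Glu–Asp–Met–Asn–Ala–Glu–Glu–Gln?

9

The acidic residues are Asp (D) and Glu (E), whose side chains end in a carboxylate group.
Matching residues: Glu1, Asp4, Asp6, Asp8, Glu12, Glu13, Asp14, Glu18, Glu19.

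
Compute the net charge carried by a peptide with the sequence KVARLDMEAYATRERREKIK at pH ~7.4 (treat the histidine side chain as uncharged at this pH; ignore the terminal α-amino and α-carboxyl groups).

+3

Near pH 7.4, K and R contribute +1 each, D and E contribute −1 each, and every other side chain (His included, as stated) is uncharged.
Positive (K, R): K1, R4, R13, R15, R16, K18, K20 → +7.
Negative (D, E): D6, E8, E14, E17 → −4.
Net charge = (+7) + (−4) = +3.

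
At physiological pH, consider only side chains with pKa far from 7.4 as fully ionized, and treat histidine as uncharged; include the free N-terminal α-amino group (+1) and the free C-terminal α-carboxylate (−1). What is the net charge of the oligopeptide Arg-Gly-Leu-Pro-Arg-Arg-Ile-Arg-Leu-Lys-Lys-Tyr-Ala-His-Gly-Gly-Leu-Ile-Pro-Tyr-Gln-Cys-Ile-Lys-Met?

+7

Near pH 7.4, K and R contribute +1 each, D and E contribute −1 each, and every other side chain (His included, as stated) is uncharged.
Positive (K, R): Arg1, Arg5, Arg6, Arg8, Lys10, Lys11, Lys24 → +7.
Negative (D, E): none → −0.
The N-terminus (+1) and C-terminus (−1) cancel.
Net charge = (+7) + (−0) = +7.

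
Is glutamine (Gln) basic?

The basic amino acids are Lys (K), Arg (R), and His (H).
Glutamine is not in this group.

No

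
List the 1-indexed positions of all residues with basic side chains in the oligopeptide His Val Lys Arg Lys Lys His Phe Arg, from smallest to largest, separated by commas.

1, 3, 4, 5, 6, 7, 9

Lysine (K), arginine (R), and histidine (H) have basic, nitrogen-containing side chains.
Matching residues: His1, Lys3, Arg4, Lys5, Lys6, His7, Arg9.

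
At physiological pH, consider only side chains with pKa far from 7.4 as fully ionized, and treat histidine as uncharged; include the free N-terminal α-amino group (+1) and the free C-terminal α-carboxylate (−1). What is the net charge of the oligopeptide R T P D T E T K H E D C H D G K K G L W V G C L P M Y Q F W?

-1

The side chains ionized at physiological pH are Lys/Arg (+1) and Asp/Glu (−1); with His treated as neutral, nothing else contributes.
Positive (K, R): R1, K8, K16, K17 → +4.
Negative (D, E): D4, E6, E10, D11, D14 → −5.
The N-terminus (+1) and C-terminus (−1) cancel.
Net charge = (+4) + (−5) = −1.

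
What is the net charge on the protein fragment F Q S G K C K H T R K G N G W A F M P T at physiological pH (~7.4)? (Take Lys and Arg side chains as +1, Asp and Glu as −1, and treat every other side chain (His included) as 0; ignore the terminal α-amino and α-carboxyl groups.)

Positive (K, R): K5, K7, R10, K11 → +4.
Negative (D, E): none → −0.
Net charge = (+4) + (−0) = +4.

+4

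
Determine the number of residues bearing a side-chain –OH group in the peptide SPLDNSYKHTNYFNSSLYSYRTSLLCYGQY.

14

S, T, and Y are the three residues with a side-chain hydroxyl.
Matching residues: S1, S6, Y7, T10, Y12, S15, S16, Y18, S19, Y20, T22, S23, Y27, Y30.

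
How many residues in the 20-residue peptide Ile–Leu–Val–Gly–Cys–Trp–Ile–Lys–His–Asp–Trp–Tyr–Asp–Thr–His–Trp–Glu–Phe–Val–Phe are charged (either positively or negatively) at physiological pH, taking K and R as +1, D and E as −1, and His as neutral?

4

Charged side chains at pH ~7.4: K, R (positive); D, E (negative).
Matching residues: Lys8, Asp10, Asp13, Glu17.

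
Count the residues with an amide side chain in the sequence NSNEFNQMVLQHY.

5

Asparagine (N) and glutamine (Q) have uncharged amide side chains.
Matching residues: N1, N3, N6, Q7, Q11.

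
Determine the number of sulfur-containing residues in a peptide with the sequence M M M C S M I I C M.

7

The sulfur-bearing residues are cysteine (–SH) and methionine (–S–CH₃).
Matching residues: M1, M2, M3, C4, M6, C9, M10.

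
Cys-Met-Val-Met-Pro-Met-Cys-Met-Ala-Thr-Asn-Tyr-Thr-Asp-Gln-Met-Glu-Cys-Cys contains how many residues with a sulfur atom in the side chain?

The sulfur-bearing residues are cysteine (–SH) and methionine (–S–CH₃).
Matching residues: Cys1, Met2, Met4, Met6, Cys7, Met8, Met16, Cys18, Cys19.

9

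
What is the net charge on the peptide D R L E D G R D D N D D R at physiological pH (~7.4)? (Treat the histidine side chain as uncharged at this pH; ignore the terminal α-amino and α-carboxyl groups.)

-4

Near pH 7.4, K and R contribute +1 each, D and E contribute −1 each, and every other side chain (His included, as stated) is uncharged.
Positive (K, R): R2, R7, R13 → +3.
Negative (D, E): D1, E4, D5, D8, D9, D11, D12 → −7.
Net charge = (+3) + (−7) = −4.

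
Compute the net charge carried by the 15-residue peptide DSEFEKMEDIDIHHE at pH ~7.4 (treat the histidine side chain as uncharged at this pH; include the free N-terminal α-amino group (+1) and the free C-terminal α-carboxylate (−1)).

At pH ~7.4 the Lys and Arg side chains are protonated (+1), the Asp and Glu side chains are deprotonated (−1), and with His taken as neutral all other side chains carry no charge.
Positive (K, R): K6 → +1.
Negative (D, E): D1, E3, E5, E8, D9, D11, E15 → −7.
The N-terminus (+1) and C-terminus (−1) cancel.
Net charge = (+1) + (−7) = −6.

-6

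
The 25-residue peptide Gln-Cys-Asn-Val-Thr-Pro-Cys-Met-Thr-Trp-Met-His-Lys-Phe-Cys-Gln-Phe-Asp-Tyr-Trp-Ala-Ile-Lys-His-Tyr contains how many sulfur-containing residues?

Only Cys (C) and Met (M) have a sulfur atom in the side chain.
Matching residues: Cys2, Cys7, Met8, Met11, Cys15.

5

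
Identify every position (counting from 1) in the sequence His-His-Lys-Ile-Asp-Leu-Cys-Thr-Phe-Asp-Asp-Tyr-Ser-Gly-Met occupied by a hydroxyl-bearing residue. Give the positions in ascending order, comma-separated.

8, 12, 13

Serine (S), threonine (T), and tyrosine (Y) each carry a hydroxyl group on the side chain.
Matching residues: Thr8, Tyr12, Ser13.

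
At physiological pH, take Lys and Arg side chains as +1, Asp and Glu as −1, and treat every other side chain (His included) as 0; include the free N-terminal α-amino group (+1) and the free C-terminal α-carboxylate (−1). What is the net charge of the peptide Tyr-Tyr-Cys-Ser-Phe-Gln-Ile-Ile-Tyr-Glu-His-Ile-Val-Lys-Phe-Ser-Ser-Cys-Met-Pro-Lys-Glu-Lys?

+1

Positive (K, R): Lys14, Lys21, Lys23 → +3.
Negative (D, E): Glu10, Glu22 → −2.
The N-terminus (+1) and C-terminus (−1) cancel.
Net charge = (+3) + (−2) = +1.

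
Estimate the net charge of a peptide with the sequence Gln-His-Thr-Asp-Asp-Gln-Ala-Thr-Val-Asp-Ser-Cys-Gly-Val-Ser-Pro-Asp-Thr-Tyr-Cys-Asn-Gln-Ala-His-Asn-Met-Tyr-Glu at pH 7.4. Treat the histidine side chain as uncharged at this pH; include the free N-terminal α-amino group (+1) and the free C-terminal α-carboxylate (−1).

-5

At pH ~7.4 the Lys and Arg side chains are protonated (+1), the Asp and Glu side chains are deprotonated (−1), and with His taken as neutral all other side chains carry no charge.
Positive (K, R): none → +0.
Negative (D, E): Asp4, Asp5, Asp10, Asp17, Glu28 → −5.
The N-terminus (+1) and C-terminus (−1) cancel.
Net charge = (+0) + (−5) = −5.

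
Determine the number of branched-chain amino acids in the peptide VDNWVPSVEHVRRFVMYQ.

Valine (V), leucine (L), and isoleucine (I) are the branched-chain amino acids.
Matching residues: V1, V5, V8, V11, V15.

5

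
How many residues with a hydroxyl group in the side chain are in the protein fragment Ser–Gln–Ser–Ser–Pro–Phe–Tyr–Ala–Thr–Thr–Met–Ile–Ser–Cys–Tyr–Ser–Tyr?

10

The –OH-bearing residues are Ser, Thr (aliphatic alcohols), and Tyr (phenol).
Matching residues: Ser1, Ser3, Ser4, Tyr7, Thr9, Thr10, Ser13, Tyr15, Ser16, Tyr17.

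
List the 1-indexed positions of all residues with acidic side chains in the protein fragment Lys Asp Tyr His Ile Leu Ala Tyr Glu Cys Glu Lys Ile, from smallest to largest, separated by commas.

The acidic residues are Asp (D) and Glu (E), whose side chains end in a carboxylate group.
Matching residues: Asp2, Glu9, Glu11.

2, 9, 11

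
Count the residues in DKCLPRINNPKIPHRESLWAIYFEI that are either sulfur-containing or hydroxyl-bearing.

Sulfur-containing: C, M. Hydroxyl-bearing: S, T, Y.
Sulfur-containing residues here: C3 (1).
Hydroxyl-bearing residues here: S17, Y22 (2).
The two groups share no amino acid, so total = 1 + 2 = 3.

3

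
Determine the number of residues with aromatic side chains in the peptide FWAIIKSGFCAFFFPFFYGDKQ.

F, W, and Y each carry an aromatic ring on the side chain.
Matching residues: F1, W2, F9, F12, F13, F14, F16, F17, Y18.

9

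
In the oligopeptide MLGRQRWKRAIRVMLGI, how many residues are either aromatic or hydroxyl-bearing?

Aromatic: F, W, Y. Hydroxyl-bearing: S, T, Y.
Aromatic residues here: W7 (1).
Hydroxyl-bearing residues here: none (0).
(Y belongs to both groups, but none appear in this sequence.) Total = 1 + 0 = 1.

1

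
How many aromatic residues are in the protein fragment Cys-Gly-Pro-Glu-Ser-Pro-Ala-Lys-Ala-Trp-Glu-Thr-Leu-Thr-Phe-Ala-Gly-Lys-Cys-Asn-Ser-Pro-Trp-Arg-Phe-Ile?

Phenylalanine (F), tryptophan (W), and tyrosine (Y) have aromatic ring side chains.
Matching residues: Trp10, Phe15, Trp23, Phe25.

4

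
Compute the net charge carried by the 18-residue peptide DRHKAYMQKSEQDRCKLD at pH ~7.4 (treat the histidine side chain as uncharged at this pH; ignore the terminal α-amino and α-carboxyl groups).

+1

Near pH 7.4, K and R contribute +1 each, D and E contribute −1 each, and every other side chain (His included, as stated) is uncharged.
Positive (K, R): R2, K4, K9, R14, K16 → +5.
Negative (D, E): D1, E11, D13, D18 → −4.
Net charge = (+5) + (−4) = +1.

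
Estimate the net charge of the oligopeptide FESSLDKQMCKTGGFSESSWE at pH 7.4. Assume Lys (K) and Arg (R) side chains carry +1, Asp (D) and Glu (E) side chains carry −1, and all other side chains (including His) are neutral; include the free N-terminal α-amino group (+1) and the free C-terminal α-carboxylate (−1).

Positive (K, R): K7, K11 → +2.
Negative (D, E): E2, D6, E17, E21 → −4.
The N-terminus (+1) and C-terminus (−1) cancel.
Net charge = (+2) + (−4) = −2.

-2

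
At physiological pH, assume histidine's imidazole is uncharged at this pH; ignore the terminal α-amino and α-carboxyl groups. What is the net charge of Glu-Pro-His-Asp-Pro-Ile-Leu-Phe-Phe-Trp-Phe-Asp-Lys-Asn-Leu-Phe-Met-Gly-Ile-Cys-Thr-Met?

Near pH 7.4, K and R contribute +1 each, D and E contribute −1 each, and every other side chain (His included, as stated) is uncharged.
Positive (K, R): Lys13 → +1.
Negative (D, E): Glu1, Asp4, Asp12 → −3.
Net charge = (+1) + (−3) = −2.

-2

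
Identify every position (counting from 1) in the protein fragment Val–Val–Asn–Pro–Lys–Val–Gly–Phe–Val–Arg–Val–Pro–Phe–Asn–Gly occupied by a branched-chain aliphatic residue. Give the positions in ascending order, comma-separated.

Valine (V), leucine (L), and isoleucine (I) are the branched-chain amino acids.
Matching residues: Val1, Val2, Val6, Val9, Val11.

1, 2, 6, 9, 11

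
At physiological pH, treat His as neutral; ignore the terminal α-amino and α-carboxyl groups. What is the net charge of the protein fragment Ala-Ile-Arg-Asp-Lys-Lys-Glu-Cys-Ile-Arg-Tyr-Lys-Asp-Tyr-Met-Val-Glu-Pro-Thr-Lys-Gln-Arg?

+3

Near pH 7.4, K and R contribute +1 each, D and E contribute −1 each, and every other side chain (His included, as stated) is uncharged.
Positive (K, R): Arg3, Lys5, Lys6, Arg10, Lys12, Lys20, Arg22 → +7.
Negative (D, E): Asp4, Glu7, Asp13, Glu17 → −4.
Net charge = (+7) + (−4) = +3.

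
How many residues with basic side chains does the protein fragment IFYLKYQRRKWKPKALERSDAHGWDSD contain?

8

K, R, and H are the three residues with basic side chains (ε-amine, guanidinium, and imidazole respectively).
Matching residues: K5, R8, R9, K10, K12, K14, R18, H22.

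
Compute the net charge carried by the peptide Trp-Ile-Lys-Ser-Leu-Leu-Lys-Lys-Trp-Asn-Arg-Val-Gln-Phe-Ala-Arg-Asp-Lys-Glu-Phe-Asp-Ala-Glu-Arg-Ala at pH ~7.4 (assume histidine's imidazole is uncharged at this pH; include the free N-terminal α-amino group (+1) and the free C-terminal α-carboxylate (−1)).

+3

At pH ~7.4 the Lys and Arg side chains are protonated (+1), the Asp and Glu side chains are deprotonated (−1), and with His taken as neutral all other side chains carry no charge.
Positive (K, R): Lys3, Lys7, Lys8, Arg11, Arg16, Lys18, Arg24 → +7.
Negative (D, E): Asp17, Glu19, Asp21, Glu23 → −4.
The N-terminus (+1) and C-terminus (−1) cancel.
Net charge = (+7) + (−4) = +3.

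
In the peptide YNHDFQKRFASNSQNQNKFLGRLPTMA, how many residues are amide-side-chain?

7

Asparagine (N) and glutamine (Q) have uncharged amide side chains.
Matching residues: N2, Q6, N12, Q14, N15, Q16, N17.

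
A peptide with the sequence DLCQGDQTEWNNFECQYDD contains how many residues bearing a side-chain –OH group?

2

Serine (S), threonine (T), and tyrosine (Y) each carry a hydroxyl group on the side chain.
Matching residues: T8, Y17.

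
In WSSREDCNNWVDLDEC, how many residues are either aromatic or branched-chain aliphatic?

Aromatic: F, W, Y. Branched-chain aliphatic: I, L, V.
Aromatic residues here: W1, W10 (2).
Branched-chain aliphatic residues here: V11, L13 (2).
The two groups share no amino acid, so total = 2 + 2 = 4.

4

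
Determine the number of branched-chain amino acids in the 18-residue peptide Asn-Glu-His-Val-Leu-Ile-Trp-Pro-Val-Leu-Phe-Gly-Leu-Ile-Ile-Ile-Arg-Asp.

Valine (V), leucine (L), and isoleucine (I) are the branched-chain amino acids.
Matching residues: Val4, Leu5, Ile6, Val9, Leu10, Leu13, Ile14, Ile15, Ile16.

9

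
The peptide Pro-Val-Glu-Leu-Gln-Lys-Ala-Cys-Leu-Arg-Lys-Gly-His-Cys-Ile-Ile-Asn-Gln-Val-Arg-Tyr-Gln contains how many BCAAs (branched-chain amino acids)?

Valine (V), leucine (L), and isoleucine (I) are the branched-chain amino acids.
Matching residues: Val2, Leu4, Leu9, Ile15, Ile16, Val19.

6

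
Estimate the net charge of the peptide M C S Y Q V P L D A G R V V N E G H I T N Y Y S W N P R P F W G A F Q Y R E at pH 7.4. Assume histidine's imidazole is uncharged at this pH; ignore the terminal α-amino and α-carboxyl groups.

0

At pH ~7.4 the Lys and Arg side chains are protonated (+1), the Asp and Glu side chains are deprotonated (−1), and with His taken as neutral all other side chains carry no charge.
Positive (K, R): R12, R28, R37 → +3.
Negative (D, E): D9, E16, E38 → −3.
Net charge = (+3) + (−3) = 0.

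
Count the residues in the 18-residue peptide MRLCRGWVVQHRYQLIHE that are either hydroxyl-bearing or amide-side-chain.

Hydroxyl-bearing: S, T, Y. Amide-side-chain: N, Q.
Hydroxyl-bearing residues here: Y13 (1).
Amide-side-chain residues here: Q10, Q14 (2).
The two groups share no amino acid, so total = 1 + 2 = 3.

3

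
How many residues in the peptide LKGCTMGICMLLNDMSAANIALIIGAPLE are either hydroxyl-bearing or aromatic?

2

Hydroxyl-bearing: S, T, Y. Aromatic: F, W, Y.
Hydroxyl-bearing residues here: T5, S16 (2).
Aromatic residues here: none (0).
(Y belongs to both groups, but none appear in this sequence.) Total = 2 + 0 = 2.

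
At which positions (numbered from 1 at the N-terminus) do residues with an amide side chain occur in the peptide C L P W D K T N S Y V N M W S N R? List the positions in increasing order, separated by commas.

8, 12, 16

Only N (asparagine) and Q (glutamine) carry a side-chain carboxamide.
Matching residues: N8, N12, N16.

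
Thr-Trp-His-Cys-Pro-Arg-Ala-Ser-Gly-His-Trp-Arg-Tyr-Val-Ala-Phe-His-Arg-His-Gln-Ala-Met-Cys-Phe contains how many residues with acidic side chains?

The acidic residues are Asp (D) and Glu (E), whose side chains end in a carboxylate group.
None of the 24 residues belong to this group.

0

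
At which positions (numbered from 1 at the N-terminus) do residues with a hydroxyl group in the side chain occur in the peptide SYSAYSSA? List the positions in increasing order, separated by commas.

1, 2, 3, 5, 6, 7

S, T, and Y are the three residues with a side-chain hydroxyl.
Matching residues: S1, Y2, S3, Y5, S6, S7.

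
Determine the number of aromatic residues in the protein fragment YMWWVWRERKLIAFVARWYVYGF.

9

The aromatic amino acids are Phe (F, benzyl), Trp (W, indole), and Tyr (Y, phenol).
Matching residues: Y1, W3, W4, W6, F14, W18, Y19, Y21, F23.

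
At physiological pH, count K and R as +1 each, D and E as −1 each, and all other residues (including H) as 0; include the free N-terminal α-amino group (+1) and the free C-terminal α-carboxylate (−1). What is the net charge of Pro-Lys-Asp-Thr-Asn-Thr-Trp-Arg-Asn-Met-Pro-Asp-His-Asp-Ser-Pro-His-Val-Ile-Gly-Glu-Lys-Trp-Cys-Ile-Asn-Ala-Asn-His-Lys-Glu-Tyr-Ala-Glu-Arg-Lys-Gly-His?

Positive (K, R): Lys2, Arg8, Lys22, Lys30, Arg35, Lys36 → +6.
Negative (D, E): Asp3, Asp12, Asp14, Glu21, Glu31, Glu34 → −6.
The N-terminus (+1) and C-terminus (−1) cancel.
Net charge = (+6) + (−6) = 0.

0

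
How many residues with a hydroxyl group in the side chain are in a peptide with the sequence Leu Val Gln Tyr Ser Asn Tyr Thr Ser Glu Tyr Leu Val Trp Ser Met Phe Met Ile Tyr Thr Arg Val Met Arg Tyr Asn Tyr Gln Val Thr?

Serine (S), threonine (T), and tyrosine (Y) each carry a hydroxyl group on the side chain.
Matching residues: Tyr4, Ser5, Tyr7, Thr8, Ser9, Tyr11, Ser15, Tyr20, Thr21, Tyr26, Tyr28, Thr31.

12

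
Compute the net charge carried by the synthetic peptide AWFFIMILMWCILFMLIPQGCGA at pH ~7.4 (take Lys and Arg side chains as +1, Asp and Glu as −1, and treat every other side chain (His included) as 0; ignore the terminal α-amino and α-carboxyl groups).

0

Positive (K, R): none → +0.
Negative (D, E): none → −0.
Net charge = (+0) + (−0) = 0.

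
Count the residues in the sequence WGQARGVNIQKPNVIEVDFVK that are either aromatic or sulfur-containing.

Aromatic: F, W, Y. Sulfur-containing: C, M.
Aromatic residues here: W1, F19 (2).
Sulfur-containing residues here: none (0).
The two groups share no amino acid, so total = 2 + 0 = 2.

2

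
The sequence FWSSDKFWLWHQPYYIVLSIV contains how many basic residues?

K, R, and H are the three residues with basic side chains (ε-amine, guanidinium, and imidazole respectively).
Matching residues: K6, H11.

2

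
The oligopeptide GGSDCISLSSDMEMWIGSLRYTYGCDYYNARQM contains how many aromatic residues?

5

The aromatic amino acids are Phe (F, benzyl), Trp (W, indole), and Tyr (Y, phenol).
Matching residues: W15, Y21, Y23, Y27, Y28.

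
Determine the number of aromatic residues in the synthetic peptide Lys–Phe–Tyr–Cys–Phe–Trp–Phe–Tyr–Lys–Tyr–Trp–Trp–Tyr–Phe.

11

F, W, and Y each carry an aromatic ring on the side chain.
Matching residues: Phe2, Tyr3, Phe5, Trp6, Phe7, Tyr8, Tyr10, Trp11, Trp12, Tyr13, Phe14.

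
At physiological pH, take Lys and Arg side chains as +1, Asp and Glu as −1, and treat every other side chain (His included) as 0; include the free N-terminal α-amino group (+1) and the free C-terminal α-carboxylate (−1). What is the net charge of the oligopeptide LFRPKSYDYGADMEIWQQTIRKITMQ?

+1

Positive (K, R): R3, K5, R21, K22 → +4.
Negative (D, E): D8, D12, E14 → −3.
The N-terminus (+1) and C-terminus (−1) cancel.
Net charge = (+4) + (−3) = +1.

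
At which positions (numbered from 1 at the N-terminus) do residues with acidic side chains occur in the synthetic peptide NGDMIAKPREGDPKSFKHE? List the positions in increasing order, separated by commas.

Aspartate (D) and glutamate (E) have carboxylic-acid side chains and are the acidic amino acids.
Matching residues: D3, E10, D12, E19.

3, 10, 12, 19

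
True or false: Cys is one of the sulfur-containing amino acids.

True

Cysteine (C, thiol) and methionine (M, thioether) are the two sulfur-containing amino acids.
Cysteine is in this group.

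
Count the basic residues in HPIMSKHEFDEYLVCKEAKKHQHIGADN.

8

The basic amino acids are Lys (K), Arg (R), and His (H).
Matching residues: H1, K6, H7, K16, K19, K20, H21, H23.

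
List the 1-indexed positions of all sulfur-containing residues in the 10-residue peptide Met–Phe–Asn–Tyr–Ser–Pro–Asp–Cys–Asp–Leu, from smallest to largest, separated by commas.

Cysteine (C, thiol) and methionine (M, thioether) are the two sulfur-containing amino acids.
Matching residues: Met1, Cys8.

1, 8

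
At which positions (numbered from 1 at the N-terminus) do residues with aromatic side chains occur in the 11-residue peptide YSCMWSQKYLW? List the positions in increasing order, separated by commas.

1, 5, 9, 11

The aromatic amino acids are Phe (F, benzyl), Trp (W, indole), and Tyr (Y, phenol).
Matching residues: Y1, W5, Y9, W11.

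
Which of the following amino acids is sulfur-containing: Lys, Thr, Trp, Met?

Cysteine (C, thiol) and methionine (M, thioether) are the two sulfur-containing amino acids.
Of the listed options, only Met belongs to this group.

Met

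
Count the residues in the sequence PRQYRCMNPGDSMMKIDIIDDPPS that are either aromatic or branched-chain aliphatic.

4

Aromatic: F, W, Y. Branched-chain aliphatic: I, L, V.
Aromatic residues here: Y4 (1).
Branched-chain aliphatic residues here: I16, I18, I19 (3).
The two groups share no amino acid, so total = 1 + 3 = 4.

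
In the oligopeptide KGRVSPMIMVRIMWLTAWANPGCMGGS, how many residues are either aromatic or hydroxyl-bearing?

Aromatic: F, W, Y. Hydroxyl-bearing: S, T, Y.
Aromatic residues here: W14, W18 (2).
Hydroxyl-bearing residues here: S5, T16, S27 (3).
(Y belongs to both groups, but none appear in this sequence.) Total = 2 + 3 = 5.

5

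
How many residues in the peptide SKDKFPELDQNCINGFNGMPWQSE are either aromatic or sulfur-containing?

Aromatic: F, W, Y. Sulfur-containing: C, M.
Aromatic residues here: F5, F16, W21 (3).
Sulfur-containing residues here: C12, M19 (2).
The two groups share no amino acid, so total = 3 + 2 = 5.

5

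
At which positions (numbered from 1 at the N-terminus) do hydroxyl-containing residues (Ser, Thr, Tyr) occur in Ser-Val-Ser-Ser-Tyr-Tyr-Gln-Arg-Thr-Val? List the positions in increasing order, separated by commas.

1, 3, 4, 5, 6, 9

Matching residues: Ser1, Ser3, Ser4, Tyr5, Tyr6, Thr9.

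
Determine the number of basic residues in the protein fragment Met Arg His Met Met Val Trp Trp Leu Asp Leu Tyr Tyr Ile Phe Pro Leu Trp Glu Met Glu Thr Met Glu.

2

The basic amino acids are Lys (K), Arg (R), and His (H).
Matching residues: Arg2, His3.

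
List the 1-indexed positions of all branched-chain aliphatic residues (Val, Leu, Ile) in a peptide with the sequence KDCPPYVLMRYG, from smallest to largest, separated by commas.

Matching residues: V7, L8.

7, 8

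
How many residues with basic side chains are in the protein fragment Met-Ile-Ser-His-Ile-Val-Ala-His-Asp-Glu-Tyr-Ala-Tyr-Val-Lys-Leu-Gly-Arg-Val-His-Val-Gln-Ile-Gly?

The basic amino acids are Lys (K), Arg (R), and His (H).
Matching residues: His4, His8, Lys15, Arg18, His20.

5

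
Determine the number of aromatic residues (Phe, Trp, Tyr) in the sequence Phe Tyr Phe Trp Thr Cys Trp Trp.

6

Matching residues: Phe1, Tyr2, Phe3, Trp4, Trp7, Trp8.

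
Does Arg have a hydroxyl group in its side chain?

No

The –OH-bearing residues are Ser, Thr (aliphatic alcohols), and Tyr (phenol).
Arginine is not in this group.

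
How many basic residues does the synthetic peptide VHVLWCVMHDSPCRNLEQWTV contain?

Lysine (K), arginine (R), and histidine (H) have basic, nitrogen-containing side chains.
Matching residues: H2, H9, R14.

3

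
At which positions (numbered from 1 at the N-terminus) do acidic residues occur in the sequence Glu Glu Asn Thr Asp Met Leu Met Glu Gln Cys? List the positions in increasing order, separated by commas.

The acidic residues are Asp (D) and Glu (E), whose side chains end in a carboxylate group.
Matching residues: Glu1, Glu2, Asp5, Glu9.

1, 2, 5, 9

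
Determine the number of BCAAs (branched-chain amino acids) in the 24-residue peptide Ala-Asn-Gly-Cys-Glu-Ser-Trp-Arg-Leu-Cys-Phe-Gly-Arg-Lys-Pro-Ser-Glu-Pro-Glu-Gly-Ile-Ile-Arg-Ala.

Valine (V), leucine (L), and isoleucine (I) are the branched-chain amino acids.
Matching residues: Leu9, Ile21, Ile22.

3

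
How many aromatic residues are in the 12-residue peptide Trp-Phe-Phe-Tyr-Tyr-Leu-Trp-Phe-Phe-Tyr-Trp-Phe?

Phenylalanine (F), tryptophan (W), and tyrosine (Y) have aromatic ring side chains.
Matching residues: Trp1, Phe2, Phe3, Tyr4, Tyr5, Trp7, Phe8, Phe9, Tyr10, Trp11, Phe12.

11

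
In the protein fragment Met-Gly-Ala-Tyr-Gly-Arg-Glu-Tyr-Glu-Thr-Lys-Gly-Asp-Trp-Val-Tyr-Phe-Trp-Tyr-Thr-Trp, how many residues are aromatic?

8

Phenylalanine (F), tryptophan (W), and tyrosine (Y) have aromatic ring side chains.
Matching residues: Tyr4, Tyr8, Trp14, Tyr16, Phe17, Trp18, Tyr19, Trp21.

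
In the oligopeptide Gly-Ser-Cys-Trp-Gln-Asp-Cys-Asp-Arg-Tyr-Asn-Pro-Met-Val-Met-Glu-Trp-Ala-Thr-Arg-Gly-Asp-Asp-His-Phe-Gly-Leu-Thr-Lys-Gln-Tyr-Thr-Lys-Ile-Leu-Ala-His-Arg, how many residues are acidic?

5

Only D (aspartate) and E (glutamate) carry a side-chain carboxylic acid.
Matching residues: Asp6, Asp8, Glu16, Asp22, Asp23.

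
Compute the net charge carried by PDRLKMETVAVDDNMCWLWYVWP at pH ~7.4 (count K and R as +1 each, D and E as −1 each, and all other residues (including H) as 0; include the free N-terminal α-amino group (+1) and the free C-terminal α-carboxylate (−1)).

-2

Positive (K, R): R3, K5 → +2.
Negative (D, E): D2, E7, D12, D13 → −4.
The N-terminus (+1) and C-terminus (−1) cancel.
Net charge = (+2) + (−4) = −2.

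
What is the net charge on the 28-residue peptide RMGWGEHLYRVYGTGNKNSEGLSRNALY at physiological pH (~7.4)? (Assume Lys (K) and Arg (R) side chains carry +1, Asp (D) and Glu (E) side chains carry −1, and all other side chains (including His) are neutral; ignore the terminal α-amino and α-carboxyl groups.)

+2

Positive (K, R): R1, R10, K17, R24 → +4.
Negative (D, E): E6, E20 → −2.
Net charge = (+4) + (−2) = +2.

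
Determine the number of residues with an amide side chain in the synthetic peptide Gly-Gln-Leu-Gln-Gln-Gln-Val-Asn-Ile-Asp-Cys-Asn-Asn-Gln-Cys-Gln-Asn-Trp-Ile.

10

The amide-side-chain residues are Asn (N) and Gln (Q).
Matching residues: Gln2, Gln4, Gln5, Gln6, Asn8, Asn12, Asn13, Gln14, Gln16, Asn17.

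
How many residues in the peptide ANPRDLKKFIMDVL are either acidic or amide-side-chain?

3

Acidic: D, E. Amide-side-chain: N, Q.
Acidic residues here: D5, D12 (2).
Amide-side-chain residues here: N2 (1).
The two groups share no amino acid, so total = 2 + 1 = 3.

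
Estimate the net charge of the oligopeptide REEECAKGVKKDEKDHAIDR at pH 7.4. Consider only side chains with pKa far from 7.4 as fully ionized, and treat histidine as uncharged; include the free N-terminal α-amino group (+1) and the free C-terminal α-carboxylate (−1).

At pH ~7.4 the Lys and Arg side chains are protonated (+1), the Asp and Glu side chains are deprotonated (−1), and with His taken as neutral all other side chains carry no charge.
Positive (K, R): R1, K7, K10, K11, K14, R20 → +6.
Negative (D, E): E2, E3, E4, D12, E13, D15, D19 → −7.
The N-terminus (+1) and C-terminus (−1) cancel.
Net charge = (+6) + (−7) = −1.

-1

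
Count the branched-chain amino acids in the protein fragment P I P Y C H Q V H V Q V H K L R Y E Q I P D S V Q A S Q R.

Valine (V), leucine (L), and isoleucine (I) are the branched-chain amino acids.
Matching residues: I2, V8, V10, V12, L15, I20, V24.

7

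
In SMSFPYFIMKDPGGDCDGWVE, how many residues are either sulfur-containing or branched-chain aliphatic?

5

Sulfur-containing: C, M. Branched-chain aliphatic: I, L, V.
Sulfur-containing residues here: M2, M9, C16 (3).
Branched-chain aliphatic residues here: I8, V20 (2).
The two groups share no amino acid, so total = 3 + 2 = 5.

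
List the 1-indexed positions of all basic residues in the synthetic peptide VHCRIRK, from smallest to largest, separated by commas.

2, 4, 6, 7

K, R, and H are the three residues with basic side chains (ε-amine, guanidinium, and imidazole respectively).
Matching residues: H2, R4, R6, K7.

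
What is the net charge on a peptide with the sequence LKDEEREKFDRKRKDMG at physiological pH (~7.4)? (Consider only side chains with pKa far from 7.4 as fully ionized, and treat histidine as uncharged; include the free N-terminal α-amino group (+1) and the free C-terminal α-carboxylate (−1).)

At pH ~7.4 the Lys and Arg side chains are protonated (+1), the Asp and Glu side chains are deprotonated (−1), and with His taken as neutral all other side chains carry no charge.
Positive (K, R): K2, R6, K8, R11, K12, R13, K14 → +7.
Negative (D, E): D3, E4, E5, E7, D10, D15 → −6.
The N-terminus (+1) and C-terminus (−1) cancel.
Net charge = (+7) + (−6) = +1.

+1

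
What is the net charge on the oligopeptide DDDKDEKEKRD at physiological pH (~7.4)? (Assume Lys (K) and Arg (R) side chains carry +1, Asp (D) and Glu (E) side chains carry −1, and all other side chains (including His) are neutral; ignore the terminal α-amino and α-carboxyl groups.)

-3

Positive (K, R): K4, K7, K9, R10 → +4.
Negative (D, E): D1, D2, D3, D5, E6, E8, D11 → −7.
Net charge = (+4) + (−7) = −3.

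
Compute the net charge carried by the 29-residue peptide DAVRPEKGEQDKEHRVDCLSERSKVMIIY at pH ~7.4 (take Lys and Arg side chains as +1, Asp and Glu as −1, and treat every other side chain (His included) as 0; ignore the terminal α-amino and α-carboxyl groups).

Positive (K, R): R4, K7, K12, R15, R22, K24 → +6.
Negative (D, E): D1, E6, E9, D11, E13, D17, E21 → −7.
Net charge = (+6) + (−7) = −1.

-1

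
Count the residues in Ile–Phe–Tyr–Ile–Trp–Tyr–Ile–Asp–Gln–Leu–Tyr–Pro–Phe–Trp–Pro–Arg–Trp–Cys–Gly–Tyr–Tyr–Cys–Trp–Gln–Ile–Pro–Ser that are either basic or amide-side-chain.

3

Basic: H, K, R. Amide-side-chain: N, Q.
Basic residues here: Arg16 (1).
Amide-side-chain residues here: Gln9, Gln24 (2).
The two groups share no amino acid, so total = 1 + 2 = 3.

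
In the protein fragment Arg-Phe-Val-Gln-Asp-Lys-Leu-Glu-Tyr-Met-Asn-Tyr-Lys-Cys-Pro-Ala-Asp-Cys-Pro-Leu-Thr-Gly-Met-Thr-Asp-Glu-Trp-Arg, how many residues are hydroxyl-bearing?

4

Serine (S), threonine (T), and tyrosine (Y) each carry a hydroxyl group on the side chain.
Matching residues: Tyr9, Tyr12, Thr21, Thr24.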